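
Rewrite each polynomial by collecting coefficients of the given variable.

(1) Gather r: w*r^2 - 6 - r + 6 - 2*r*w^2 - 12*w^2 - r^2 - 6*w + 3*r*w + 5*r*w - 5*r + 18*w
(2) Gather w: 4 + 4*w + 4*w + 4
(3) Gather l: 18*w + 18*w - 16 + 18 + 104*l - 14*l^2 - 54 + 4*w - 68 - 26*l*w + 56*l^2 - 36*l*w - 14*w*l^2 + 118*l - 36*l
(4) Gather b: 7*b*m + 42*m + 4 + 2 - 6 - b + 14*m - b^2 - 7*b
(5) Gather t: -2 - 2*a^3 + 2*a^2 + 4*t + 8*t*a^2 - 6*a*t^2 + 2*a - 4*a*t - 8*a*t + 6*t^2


(1) = r^2*(w - 1) + r*(-2*w^2 + 8*w - 6) - 12*w^2 + 12*w
(2) = 8*w + 8
(3) = l^2*(42 - 14*w) + l*(186 - 62*w) + 40*w - 120
(4) = -b^2 + b*(7*m - 8) + 56*m
(5) = -2*a^3 + 2*a^2 + 2*a + t^2*(6 - 6*a) + t*(8*a^2 - 12*a + 4) - 2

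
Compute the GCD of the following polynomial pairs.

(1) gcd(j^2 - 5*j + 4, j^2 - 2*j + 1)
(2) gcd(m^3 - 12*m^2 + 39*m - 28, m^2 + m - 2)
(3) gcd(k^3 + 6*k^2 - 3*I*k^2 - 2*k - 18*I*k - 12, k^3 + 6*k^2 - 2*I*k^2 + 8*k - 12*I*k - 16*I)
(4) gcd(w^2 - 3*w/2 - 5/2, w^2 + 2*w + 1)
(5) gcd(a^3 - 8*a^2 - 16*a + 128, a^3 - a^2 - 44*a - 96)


(1) = j - 1
(2) = gcd((m - 7)*(m - 4)*(m - 1), (m - 1)*(m + 2)) = m - 1
(3) = k - 2*I
(4) = gcd((w - 5/2)*(w + 1), (w + 1)^2) = w + 1
(5) = a^2 - 4*a - 32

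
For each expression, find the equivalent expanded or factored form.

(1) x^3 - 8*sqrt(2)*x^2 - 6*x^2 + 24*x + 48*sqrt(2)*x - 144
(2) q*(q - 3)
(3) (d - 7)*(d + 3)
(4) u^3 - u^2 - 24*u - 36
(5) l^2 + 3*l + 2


(1) = (x - 6)*(x - 6*sqrt(2))*(x - 2*sqrt(2))
(2) = q^2 - 3*q
(3) = d^2 - 4*d - 21
(4) = (u - 6)*(u + 2)*(u + 3)
(5) = (l + 1)*(l + 2)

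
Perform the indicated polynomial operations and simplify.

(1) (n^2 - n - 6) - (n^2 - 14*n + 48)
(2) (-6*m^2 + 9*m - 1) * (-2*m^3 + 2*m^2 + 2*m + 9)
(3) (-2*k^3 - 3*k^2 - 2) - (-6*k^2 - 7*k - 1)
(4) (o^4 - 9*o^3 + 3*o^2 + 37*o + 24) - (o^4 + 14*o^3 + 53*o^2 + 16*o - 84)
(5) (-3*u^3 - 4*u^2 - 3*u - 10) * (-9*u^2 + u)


(1) = 13*n - 54
(2) = 12*m^5 - 30*m^4 + 8*m^3 - 38*m^2 + 79*m - 9
(3) = -2*k^3 + 3*k^2 + 7*k - 1
(4) = -23*o^3 - 50*o^2 + 21*o + 108
(5) = 27*u^5 + 33*u^4 + 23*u^3 + 87*u^2 - 10*u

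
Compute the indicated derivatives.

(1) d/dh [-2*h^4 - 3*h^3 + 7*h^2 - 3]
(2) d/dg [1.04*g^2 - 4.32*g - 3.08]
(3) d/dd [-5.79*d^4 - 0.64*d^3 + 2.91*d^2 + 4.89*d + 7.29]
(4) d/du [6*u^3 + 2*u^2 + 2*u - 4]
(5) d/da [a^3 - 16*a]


(1) = h*(-8*h^2 - 9*h + 14)
(2) = 2.08*g - 4.32
(3) = -23.16*d^3 - 1.92*d^2 + 5.82*d + 4.89
(4) = 18*u^2 + 4*u + 2
(5) = 3*a^2 - 16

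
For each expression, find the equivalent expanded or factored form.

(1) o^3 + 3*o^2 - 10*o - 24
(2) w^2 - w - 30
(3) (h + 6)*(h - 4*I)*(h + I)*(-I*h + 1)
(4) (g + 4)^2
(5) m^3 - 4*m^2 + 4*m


(1) = (o - 3)*(o + 2)*(o + 4)
(2) = (w - 6)*(w + 5)
(3) = -I*h^4 - 2*h^3 - 6*I*h^3 - 12*h^2 - 7*I*h^2 + 4*h - 42*I*h + 24
(4) = g^2 + 8*g + 16
(5) = m*(m - 2)^2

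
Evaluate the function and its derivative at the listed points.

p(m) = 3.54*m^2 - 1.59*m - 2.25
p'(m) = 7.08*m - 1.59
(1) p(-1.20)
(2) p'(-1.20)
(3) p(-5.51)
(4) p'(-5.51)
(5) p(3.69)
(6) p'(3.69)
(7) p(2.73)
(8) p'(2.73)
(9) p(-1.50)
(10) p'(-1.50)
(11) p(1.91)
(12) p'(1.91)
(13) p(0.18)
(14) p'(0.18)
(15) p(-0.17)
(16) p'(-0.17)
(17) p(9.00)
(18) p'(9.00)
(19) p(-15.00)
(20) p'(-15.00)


(1) = 4.76
(2) = -10.09
(3) = 113.99
(4) = -40.60
(5) = 40.08
(6) = 24.54
(7) = 19.79
(8) = 17.74
(9) = 8.10
(10) = -12.21
(11) = 7.63
(12) = 11.93
(13) = -2.42
(14) = -0.32
(15) = -1.88
(16) = -2.79
(17) = 270.18
(18) = 62.13
(19) = 818.10
(20) = -107.79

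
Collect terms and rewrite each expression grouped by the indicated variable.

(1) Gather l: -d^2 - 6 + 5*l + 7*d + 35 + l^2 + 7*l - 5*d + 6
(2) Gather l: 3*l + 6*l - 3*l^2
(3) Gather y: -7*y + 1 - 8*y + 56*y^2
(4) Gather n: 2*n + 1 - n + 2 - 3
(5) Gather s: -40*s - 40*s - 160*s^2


(1) = -d^2 + 2*d + l^2 + 12*l + 35
(2) = -3*l^2 + 9*l
(3) = 56*y^2 - 15*y + 1
(4) = n
(5) = -160*s^2 - 80*s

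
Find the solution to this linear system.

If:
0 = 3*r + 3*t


Then:
r = -t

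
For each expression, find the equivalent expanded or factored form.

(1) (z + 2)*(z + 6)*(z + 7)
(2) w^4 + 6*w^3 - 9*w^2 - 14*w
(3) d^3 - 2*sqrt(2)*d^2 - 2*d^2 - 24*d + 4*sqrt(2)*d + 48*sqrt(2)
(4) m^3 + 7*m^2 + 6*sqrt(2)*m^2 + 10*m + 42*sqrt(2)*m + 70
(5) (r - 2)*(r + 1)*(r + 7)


(1) = z^3 + 15*z^2 + 68*z + 84
(2) = w*(w - 2)*(w + 1)*(w + 7)
(3) = (d - 6)*(d + 4)*(d - 2*sqrt(2))
(4) = (m + 7)*(m + sqrt(2))*(m + 5*sqrt(2))
(5) = r^3 + 6*r^2 - 9*r - 14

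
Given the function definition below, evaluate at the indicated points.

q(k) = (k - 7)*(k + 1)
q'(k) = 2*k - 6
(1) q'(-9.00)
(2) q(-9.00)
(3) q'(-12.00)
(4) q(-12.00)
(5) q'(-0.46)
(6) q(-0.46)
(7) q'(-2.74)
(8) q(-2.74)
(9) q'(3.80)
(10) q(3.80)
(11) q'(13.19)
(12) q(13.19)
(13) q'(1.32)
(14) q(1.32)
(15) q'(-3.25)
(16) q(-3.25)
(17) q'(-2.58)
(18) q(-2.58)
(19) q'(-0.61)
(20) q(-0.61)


(1) = -24.00
(2) = 128.00
(3) = -30.00
(4) = 209.00
(5) = -6.92
(6) = -4.03
(7) = -11.48
(8) = 16.95
(9) = 1.60
(10) = -15.36
(11) = 20.38
(12) = 87.84
(13) = -3.36
(14) = -13.18
(15) = -12.50
(16) = 23.06
(17) = -11.16
(18) = 15.14
(19) = -7.22
(20) = -2.97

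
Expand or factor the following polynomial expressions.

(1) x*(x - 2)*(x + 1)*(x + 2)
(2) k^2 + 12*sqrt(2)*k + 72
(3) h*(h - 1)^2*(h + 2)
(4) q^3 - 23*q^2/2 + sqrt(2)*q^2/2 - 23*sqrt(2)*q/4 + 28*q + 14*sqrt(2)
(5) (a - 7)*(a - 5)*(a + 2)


(1) = x^4 + x^3 - 4*x^2 - 4*x
(2) = (k + 6*sqrt(2))^2
(3) = h^4 - 3*h^2 + 2*h
(4) = (q - 8)*(q - 7/2)*(q + sqrt(2)/2)
(5) = a^3 - 10*a^2 + 11*a + 70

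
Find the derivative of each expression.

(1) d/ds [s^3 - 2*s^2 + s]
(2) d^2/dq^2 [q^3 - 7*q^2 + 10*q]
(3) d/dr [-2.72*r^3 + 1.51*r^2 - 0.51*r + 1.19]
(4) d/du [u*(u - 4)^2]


(1) = 3*s^2 - 4*s + 1
(2) = 6*q - 14
(3) = -8.16*r^2 + 3.02*r - 0.51
(4) = (u - 4)*(3*u - 4)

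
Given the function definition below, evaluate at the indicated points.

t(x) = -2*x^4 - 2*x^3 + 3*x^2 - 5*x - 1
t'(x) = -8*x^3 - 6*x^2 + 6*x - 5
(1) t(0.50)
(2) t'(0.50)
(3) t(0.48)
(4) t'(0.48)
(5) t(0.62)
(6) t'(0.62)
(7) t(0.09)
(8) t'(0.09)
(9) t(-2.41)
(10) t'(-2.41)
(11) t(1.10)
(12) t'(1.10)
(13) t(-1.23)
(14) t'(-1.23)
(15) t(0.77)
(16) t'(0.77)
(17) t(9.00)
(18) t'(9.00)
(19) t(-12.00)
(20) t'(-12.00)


(1) = -3.12
(2) = -4.50
(3) = -3.04
(4) = -4.39
(5) = -3.72
(6) = -5.49
(7) = -1.43
(8) = -4.51
(9) = -11.00
(10) = 57.67
(11) = -8.46
(12) = -16.31
(13) = 8.83
(14) = -6.57
(15) = -4.69
(16) = -7.59
(17) = -14383.00
(18) = -6269.00
(19) = -37525.00
(20) = 12883.00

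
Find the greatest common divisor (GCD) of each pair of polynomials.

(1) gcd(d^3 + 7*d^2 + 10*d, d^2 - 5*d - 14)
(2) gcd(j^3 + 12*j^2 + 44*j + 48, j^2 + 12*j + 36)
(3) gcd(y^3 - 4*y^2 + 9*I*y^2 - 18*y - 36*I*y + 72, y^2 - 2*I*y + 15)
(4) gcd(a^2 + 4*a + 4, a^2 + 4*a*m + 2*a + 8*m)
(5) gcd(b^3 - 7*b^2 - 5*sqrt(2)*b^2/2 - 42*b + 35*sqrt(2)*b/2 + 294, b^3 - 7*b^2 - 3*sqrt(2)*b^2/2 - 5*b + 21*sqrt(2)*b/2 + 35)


(1) = gcd(d*(d + 2)*(d + 5), (d - 7)*(d + 2)) = d + 2
(2) = j + 6
(3) = y + 3*I
(4) = a + 2
(5) = gcd((b - 7)*(b - 6*sqrt(2))*(b + 7*sqrt(2)/2), (b - 7)*(b - 5*sqrt(2)/2)*(b + sqrt(2))) = b - 7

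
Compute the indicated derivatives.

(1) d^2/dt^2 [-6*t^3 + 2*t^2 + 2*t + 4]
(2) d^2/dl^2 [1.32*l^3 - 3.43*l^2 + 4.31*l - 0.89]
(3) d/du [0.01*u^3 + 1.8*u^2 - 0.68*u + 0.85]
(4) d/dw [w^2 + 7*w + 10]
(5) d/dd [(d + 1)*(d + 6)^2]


(1) = 4 - 36*t
(2) = 7.92*l - 6.86
(3) = 0.03*u^2 + 3.6*u - 0.68
(4) = 2*w + 7
(5) = (d + 6)*(3*d + 8)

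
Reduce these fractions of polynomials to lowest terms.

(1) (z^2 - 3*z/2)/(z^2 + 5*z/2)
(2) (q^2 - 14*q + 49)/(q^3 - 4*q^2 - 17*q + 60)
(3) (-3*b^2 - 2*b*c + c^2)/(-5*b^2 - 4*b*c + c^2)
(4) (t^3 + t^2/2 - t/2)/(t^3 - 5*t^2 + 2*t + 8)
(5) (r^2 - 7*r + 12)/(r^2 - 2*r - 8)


(1) = (2*z - 3)/(2*z + 5)
(2) = (q^2 - 14*q + 49)/(q^3 - 4*q^2 - 17*q + 60)
(3) = (3*b - c)/(5*b - c)
(4) = (2*t^2 - t)/(2*t^2 - 12*t + 16)
(5) = (r - 3)/(r + 2)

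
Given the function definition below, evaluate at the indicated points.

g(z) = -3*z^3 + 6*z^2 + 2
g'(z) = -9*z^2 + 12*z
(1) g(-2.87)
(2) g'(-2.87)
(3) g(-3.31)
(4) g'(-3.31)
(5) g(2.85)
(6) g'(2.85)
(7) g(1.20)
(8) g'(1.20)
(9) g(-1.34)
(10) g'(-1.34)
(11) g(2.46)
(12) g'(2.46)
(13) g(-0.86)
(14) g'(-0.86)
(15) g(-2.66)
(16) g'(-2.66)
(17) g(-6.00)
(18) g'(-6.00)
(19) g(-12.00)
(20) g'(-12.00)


(1) = 122.34
(2) = -108.57
(3) = 176.53
(4) = -138.32
(5) = -18.71
(6) = -38.90
(7) = 5.46
(8) = 1.44
(9) = 19.99
(10) = -32.24
(11) = -6.35
(12) = -24.94
(13) = 8.35
(14) = -16.98
(15) = 100.92
(16) = -95.60
(17) = 866.00
(18) = -396.00
(19) = 6050.00
(20) = -1440.00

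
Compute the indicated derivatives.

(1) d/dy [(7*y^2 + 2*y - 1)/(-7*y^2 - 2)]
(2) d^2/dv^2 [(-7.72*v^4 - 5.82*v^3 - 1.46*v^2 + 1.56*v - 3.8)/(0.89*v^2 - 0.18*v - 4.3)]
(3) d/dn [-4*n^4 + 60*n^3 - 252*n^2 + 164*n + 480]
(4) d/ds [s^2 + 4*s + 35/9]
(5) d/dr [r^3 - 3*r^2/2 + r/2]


(1) = 2*(7*y^2 - 21*y - 2)/(49*y^4 + 28*y^2 + 4)
(2) = (-12.230024*v^6 + 7.420464*v^5 + 175.765872*v^4 - 138.524328*v^3 - 1791.52608*v^2 - 606.19752*v - 85.73712)/(0.704969*v^6 - 0.427734*v^5 - 10.131582*v^4 + 4.127328*v^3 + 48.95034*v^2 - 9.9846*v - 79.507)
(3) = -16*n^3 + 180*n^2 - 504*n + 164
(4) = 2*s + 4
(5) = 3*r^2 - 3*r + 1/2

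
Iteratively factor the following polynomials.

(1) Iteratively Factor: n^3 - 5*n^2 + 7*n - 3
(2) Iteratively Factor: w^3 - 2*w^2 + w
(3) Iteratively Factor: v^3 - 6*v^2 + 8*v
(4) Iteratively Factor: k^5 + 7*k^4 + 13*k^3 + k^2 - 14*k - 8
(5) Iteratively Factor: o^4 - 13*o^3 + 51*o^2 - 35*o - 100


(1) = (n - 1)*(n^2 - 4*n + 3) = (n - 3)*(n - 1)*(n - 1)
(2) = (w - 1)*(w^2 - w) = w*(w - 1)*(w - 1)
(3) = (v)*(v^2 - 6*v + 8) = v*(v - 4)*(v - 2)
(4) = (k - 1)*(k^4 + 8*k^3 + 21*k^2 + 22*k + 8) = (k - 1)*(k + 1)*(k^3 + 7*k^2 + 14*k + 8) = (k - 1)*(k + 1)*(k + 2)*(k^2 + 5*k + 4) = (k - 1)*(k + 1)^2*(k + 2)*(k + 4)
(5) = (o + 1)*(o^3 - 14*o^2 + 65*o - 100) = (o - 5)*(o + 1)*(o^2 - 9*o + 20) = (o - 5)*(o - 4)*(o + 1)*(o - 5)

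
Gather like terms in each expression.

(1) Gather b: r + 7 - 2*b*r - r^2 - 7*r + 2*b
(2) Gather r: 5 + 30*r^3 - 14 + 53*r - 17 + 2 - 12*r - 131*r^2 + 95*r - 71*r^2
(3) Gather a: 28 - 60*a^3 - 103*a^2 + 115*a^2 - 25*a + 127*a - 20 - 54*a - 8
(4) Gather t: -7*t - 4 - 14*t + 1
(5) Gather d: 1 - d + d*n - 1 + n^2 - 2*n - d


(1) = b*(2 - 2*r) - r^2 - 6*r + 7
(2) = 30*r^3 - 202*r^2 + 136*r - 24
(3) = -60*a^3 + 12*a^2 + 48*a
(4) = -21*t - 3
(5) = d*(n - 2) + n^2 - 2*n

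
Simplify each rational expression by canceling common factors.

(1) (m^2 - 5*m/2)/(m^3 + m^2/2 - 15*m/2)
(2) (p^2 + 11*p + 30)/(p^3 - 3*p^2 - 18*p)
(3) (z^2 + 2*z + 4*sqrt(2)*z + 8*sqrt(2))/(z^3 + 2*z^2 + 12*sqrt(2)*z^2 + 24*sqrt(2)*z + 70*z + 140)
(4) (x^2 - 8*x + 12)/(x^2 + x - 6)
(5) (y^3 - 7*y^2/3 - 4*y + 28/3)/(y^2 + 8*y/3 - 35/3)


(1) = 1/(m + 3)
(2) = (p^2 + 11*p + 30)/(p^3 - 3*p^2 - 18*p)
(3) = (z + 4*sqrt(2))/(z^2 + 12*sqrt(2)*z + 70)
(4) = (x - 6)/(x + 3)
(5) = (y^2 - 4)/(y + 5)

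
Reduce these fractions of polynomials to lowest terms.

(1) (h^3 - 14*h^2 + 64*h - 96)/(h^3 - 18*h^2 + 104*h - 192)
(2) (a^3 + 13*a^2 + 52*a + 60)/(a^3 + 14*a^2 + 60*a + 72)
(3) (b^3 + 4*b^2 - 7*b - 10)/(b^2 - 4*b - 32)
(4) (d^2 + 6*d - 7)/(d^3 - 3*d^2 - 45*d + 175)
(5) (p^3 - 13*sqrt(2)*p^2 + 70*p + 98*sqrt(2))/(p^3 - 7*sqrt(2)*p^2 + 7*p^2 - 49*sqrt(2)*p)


(1) = (h - 4)/(h - 8)
(2) = (a + 5)/(a + 6)
(3) = (b^3 + 4*b^2 - 7*b - 10)/(b^2 - 4*b - 32)
(4) = (d - 1)/(d^2 - 10*d + 25)
(5) = (p^2 - 6*sqrt(2)*p - 14)/(p^2 + 7*p)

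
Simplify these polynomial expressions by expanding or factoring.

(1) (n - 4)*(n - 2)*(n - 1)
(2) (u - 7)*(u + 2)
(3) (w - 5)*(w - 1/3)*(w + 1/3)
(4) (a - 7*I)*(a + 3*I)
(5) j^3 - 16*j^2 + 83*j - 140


(1) = n^3 - 7*n^2 + 14*n - 8
(2) = u^2 - 5*u - 14
(3) = w^3 - 5*w^2 - w/9 + 5/9
(4) = a^2 - 4*I*a + 21
(5) = (j - 7)*(j - 5)*(j - 4)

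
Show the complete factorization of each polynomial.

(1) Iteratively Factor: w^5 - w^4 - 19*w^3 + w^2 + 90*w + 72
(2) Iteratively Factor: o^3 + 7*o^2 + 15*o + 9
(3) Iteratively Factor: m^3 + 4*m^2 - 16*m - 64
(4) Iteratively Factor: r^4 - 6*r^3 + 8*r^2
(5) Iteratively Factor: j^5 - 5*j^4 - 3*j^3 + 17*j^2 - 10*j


(1) = (w + 1)*(w^4 - 2*w^3 - 17*w^2 + 18*w + 72) = (w - 3)*(w + 1)*(w^3 + w^2 - 14*w - 24) = (w - 3)*(w + 1)*(w + 2)*(w^2 - w - 12) = (w - 4)*(w - 3)*(w + 1)*(w + 2)*(w + 3)
(2) = (o + 1)*(o^2 + 6*o + 9) = (o + 1)*(o + 3)*(o + 3)
(3) = (m + 4)*(m^2 - 16) = (m - 4)*(m + 4)*(m + 4)
(4) = (r)*(r^3 - 6*r^2 + 8*r) = r^2*(r^2 - 6*r + 8) = r^2*(r - 4)*(r - 2)
(5) = (j - 1)*(j^4 - 4*j^3 - 7*j^2 + 10*j) = j*(j - 1)*(j^3 - 4*j^2 - 7*j + 10) = j*(j - 5)*(j - 1)*(j^2 + j - 2) = j*(j - 5)*(j - 1)*(j + 2)*(j - 1)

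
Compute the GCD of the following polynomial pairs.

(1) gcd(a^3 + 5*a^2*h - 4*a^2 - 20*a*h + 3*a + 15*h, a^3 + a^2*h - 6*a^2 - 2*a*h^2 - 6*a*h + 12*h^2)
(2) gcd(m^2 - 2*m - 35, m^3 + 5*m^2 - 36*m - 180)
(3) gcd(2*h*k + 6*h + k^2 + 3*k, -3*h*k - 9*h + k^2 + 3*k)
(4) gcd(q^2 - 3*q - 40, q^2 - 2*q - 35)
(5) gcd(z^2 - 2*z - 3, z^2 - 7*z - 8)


(1) = 1
(2) = gcd((m - 7)*(m + 5), (m - 6)*(m + 5)*(m + 6)) = m + 5
(3) = gcd((2*h + k)*(k + 3), (-3*h + k)*(k + 3)) = k + 3
(4) = q + 5
(5) = z + 1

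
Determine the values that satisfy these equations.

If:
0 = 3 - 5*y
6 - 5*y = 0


Then:
No Solution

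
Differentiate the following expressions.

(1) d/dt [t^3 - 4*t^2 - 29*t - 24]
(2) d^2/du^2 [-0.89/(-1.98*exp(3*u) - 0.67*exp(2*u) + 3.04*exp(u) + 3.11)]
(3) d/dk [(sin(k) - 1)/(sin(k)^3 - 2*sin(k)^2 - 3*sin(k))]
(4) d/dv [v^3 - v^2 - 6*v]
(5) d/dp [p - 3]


(1) = 3*t^2 - 8*t - 29
(2) = ((-15.8598*exp(2*u) - 2.3852*exp(u) + 2.7056)*(1.98*exp(3*u) + 0.67*exp(2*u) - 3.04*exp(u) - 3.11) + 0.89*(5.94*exp(2*u) + 1.34*exp(u) - 3.04)*(11.88*exp(2*u) + 2.68*exp(u) - 6.08)*exp(u))*exp(u)/(1.98*exp(3*u) + 0.67*exp(2*u) - 3.04*exp(u) - 3.11)^3
(3) = (-2*sin(k)^3 + 5*sin(k)^2 - 4*sin(k) - 3)*cos(k)/((sin(k) - 3)^2*(sin(k) + 1)^2*sin(k)^2)
(4) = 3*v^2 - 2*v - 6
(5) = 1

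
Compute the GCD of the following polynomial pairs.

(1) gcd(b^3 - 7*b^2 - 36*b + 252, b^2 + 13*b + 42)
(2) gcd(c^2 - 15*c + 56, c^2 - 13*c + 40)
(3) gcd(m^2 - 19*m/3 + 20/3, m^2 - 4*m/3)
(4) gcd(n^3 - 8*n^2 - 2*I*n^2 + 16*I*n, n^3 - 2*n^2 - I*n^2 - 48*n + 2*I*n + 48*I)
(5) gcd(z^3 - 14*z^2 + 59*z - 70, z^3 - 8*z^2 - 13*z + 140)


(1) = gcd((b - 7)*(b - 6)*(b + 6), (b + 6)*(b + 7)) = b + 6
(2) = gcd((c - 8)*(c - 7), (c - 8)*(c - 5)) = c - 8
(3) = gcd((m - 5)*(m - 4/3), m*(m - 4/3)) = m - 4/3
(4) = n - 8
(5) = z^2 - 12*z + 35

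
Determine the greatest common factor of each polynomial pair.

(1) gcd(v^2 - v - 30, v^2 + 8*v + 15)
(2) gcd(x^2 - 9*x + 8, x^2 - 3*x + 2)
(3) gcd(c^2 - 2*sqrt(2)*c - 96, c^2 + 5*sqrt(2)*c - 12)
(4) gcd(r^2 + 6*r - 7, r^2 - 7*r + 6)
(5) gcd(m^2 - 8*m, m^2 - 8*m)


(1) = v + 5
(2) = gcd((x - 8)*(x - 1), (x - 2)*(x - 1)) = x - 1
(3) = c + 6*sqrt(2)
(4) = r - 1
(5) = m^2 - 8*m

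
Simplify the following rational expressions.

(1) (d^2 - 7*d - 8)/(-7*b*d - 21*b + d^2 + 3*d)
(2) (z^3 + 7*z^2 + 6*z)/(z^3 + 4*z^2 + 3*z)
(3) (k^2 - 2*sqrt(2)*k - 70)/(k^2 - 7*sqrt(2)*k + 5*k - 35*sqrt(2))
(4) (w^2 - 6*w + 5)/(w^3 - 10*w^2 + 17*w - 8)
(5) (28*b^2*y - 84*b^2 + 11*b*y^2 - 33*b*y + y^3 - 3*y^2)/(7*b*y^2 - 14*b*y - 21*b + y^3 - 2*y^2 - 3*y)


(1) = (-d^2 + 7*d + 8)/(7*b*d + 21*b - d^2 - 3*d)
(2) = (z + 6)/(z + 3)
(3) = (k + 5*sqrt(2))/(k + 5)
(4) = (w - 5)/(w^2 - 9*w + 8)
(5) = (4*b + y)/(y + 1)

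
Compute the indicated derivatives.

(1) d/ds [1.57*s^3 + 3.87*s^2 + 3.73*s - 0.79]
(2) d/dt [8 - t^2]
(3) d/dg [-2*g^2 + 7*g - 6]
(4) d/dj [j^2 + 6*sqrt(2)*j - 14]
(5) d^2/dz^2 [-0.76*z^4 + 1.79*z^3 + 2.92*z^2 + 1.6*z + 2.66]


(1) = 4.71*s^2 + 7.74*s + 3.73
(2) = -2*t
(3) = 7 - 4*g
(4) = 2*j + 6*sqrt(2)
(5) = -9.12*z^2 + 10.74*z + 5.84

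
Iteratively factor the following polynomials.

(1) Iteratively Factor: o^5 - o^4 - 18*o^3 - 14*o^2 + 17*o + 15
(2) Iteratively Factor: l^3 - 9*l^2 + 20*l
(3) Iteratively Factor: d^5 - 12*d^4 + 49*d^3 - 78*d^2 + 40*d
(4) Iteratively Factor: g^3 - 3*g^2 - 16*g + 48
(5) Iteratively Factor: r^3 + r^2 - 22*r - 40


(1) = (o - 1)*(o^4 - 18*o^2 - 32*o - 15) = (o - 1)*(o + 1)*(o^3 - o^2 - 17*o - 15) = (o - 1)*(o + 1)*(o + 3)*(o^2 - 4*o - 5) = (o - 5)*(o - 1)*(o + 1)*(o + 3)*(o + 1)
(2) = (l)*(l^2 - 9*l + 20) = l*(l - 4)*(l - 5)
(3) = (d - 5)*(d^4 - 7*d^3 + 14*d^2 - 8*d) = d*(d - 5)*(d^3 - 7*d^2 + 14*d - 8) = d*(d - 5)*(d - 2)*(d^2 - 5*d + 4) = d*(d - 5)*(d - 4)*(d - 2)*(d - 1)
(4) = (g - 3)*(g^2 - 16) = (g - 3)*(g + 4)*(g - 4)
(5) = (r - 5)*(r^2 + 6*r + 8) = (r - 5)*(r + 2)*(r + 4)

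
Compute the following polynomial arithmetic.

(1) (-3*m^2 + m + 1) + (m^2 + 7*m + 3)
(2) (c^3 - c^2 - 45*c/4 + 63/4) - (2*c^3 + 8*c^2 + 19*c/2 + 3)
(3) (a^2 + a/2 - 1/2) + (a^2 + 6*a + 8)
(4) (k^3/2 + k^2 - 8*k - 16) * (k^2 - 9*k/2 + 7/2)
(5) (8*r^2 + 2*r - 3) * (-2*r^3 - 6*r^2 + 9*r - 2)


(1) = -2*m^2 + 8*m + 4
(2) = -c^3 - 9*c^2 - 83*c/4 + 51/4
(3) = 2*a^2 + 13*a/2 + 15/2
(4) = k^5/2 - 5*k^4/4 - 43*k^3/4 + 47*k^2/2 + 44*k - 56
(5) = -16*r^5 - 52*r^4 + 66*r^3 + 20*r^2 - 31*r + 6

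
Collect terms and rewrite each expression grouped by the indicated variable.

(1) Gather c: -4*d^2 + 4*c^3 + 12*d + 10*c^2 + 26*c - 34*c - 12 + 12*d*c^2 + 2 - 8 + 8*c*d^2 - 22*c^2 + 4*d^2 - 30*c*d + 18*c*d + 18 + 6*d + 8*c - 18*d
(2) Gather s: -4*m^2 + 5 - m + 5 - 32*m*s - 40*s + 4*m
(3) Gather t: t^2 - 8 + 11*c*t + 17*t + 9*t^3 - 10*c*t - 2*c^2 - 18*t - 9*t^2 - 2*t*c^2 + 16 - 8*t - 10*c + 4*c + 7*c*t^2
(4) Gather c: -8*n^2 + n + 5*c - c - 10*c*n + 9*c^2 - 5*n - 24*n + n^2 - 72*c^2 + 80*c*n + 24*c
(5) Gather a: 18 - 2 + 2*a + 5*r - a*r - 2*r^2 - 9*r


(1) = 4*c^3 + c^2*(12*d - 12) + c*(8*d^2 - 12*d)
(2) = -4*m^2 + 3*m + s*(-32*m - 40) + 10
(3) = -2*c^2 - 6*c + 9*t^3 + t^2*(7*c - 8) + t*(-2*c^2 + c - 9) + 8
(4) = -63*c^2 + c*(70*n + 28) - 7*n^2 - 28*n
(5) = a*(2 - r) - 2*r^2 - 4*r + 16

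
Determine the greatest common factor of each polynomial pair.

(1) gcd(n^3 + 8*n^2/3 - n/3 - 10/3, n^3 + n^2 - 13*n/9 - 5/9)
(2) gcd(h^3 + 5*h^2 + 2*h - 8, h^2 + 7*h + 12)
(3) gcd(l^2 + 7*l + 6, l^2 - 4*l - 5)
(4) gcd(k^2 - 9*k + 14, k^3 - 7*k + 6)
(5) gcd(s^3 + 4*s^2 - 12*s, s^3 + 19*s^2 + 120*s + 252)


(1) = gcd((n - 1)*(n + 5/3)*(n + 2), (n - 1)*(n + 1/3)*(n + 5/3)) = n^2 + 2*n/3 - 5/3
(2) = gcd((h - 1)*(h + 2)*(h + 4), (h + 3)*(h + 4)) = h + 4
(3) = l + 1
(4) = gcd((k - 7)*(k - 2), (k - 2)*(k - 1)*(k + 3)) = k - 2
(5) = s + 6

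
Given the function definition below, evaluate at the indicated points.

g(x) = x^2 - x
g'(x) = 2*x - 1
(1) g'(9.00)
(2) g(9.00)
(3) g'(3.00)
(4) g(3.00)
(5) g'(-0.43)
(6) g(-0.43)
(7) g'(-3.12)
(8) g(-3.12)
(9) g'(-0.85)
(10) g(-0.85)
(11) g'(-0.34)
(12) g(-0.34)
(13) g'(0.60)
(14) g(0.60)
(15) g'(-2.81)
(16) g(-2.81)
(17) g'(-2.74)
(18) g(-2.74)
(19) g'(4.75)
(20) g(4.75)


(1) = 17.00
(2) = 72.00
(3) = 5.00
(4) = 6.00
(5) = -1.86
(6) = 0.61
(7) = -7.24
(8) = 12.85
(9) = -2.70
(10) = 1.57
(11) = -1.68
(12) = 0.46
(13) = 0.20
(14) = -0.24
(15) = -6.62
(16) = 10.71
(17) = -6.48
(18) = 10.25
(19) = 8.50
(20) = 17.81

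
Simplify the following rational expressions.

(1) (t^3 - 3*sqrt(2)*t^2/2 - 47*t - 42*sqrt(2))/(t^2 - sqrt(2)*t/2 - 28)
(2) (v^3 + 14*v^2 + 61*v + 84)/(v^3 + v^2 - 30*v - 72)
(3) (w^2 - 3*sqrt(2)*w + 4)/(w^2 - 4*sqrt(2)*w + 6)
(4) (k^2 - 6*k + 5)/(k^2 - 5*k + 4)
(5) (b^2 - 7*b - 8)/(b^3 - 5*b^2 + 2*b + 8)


(1) = (4*t^2 - 20*sqrt(2)*t - 48)/(4*t - 16*sqrt(2))
(2) = (v + 7)/(v - 6)
(3) = (w - 2*sqrt(2))/(w - 3*sqrt(2))
(4) = (k - 5)/(k - 4)
(5) = (b - 8)/(b^2 - 6*b + 8)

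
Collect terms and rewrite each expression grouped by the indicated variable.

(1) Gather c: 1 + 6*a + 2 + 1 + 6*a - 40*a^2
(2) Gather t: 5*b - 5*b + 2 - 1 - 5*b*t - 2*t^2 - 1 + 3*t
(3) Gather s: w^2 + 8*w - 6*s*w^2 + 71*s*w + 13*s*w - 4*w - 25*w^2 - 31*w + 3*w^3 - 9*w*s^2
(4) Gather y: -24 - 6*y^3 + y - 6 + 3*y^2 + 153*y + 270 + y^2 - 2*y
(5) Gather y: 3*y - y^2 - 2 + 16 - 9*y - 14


(1) = -40*a^2 + 12*a + 4
(2) = -2*t^2 + t*(3 - 5*b)
(3) = -9*s^2*w + s*(-6*w^2 + 84*w) + 3*w^3 - 24*w^2 - 27*w
(4) = -6*y^3 + 4*y^2 + 152*y + 240
(5) = -y^2 - 6*y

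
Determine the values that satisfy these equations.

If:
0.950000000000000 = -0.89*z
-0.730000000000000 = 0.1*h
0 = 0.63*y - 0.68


Then:
h = -7.30
y = 1.08
z = -1.07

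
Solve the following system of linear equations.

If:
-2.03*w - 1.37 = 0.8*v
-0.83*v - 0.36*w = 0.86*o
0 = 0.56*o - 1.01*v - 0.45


Then:
o = 0.44
v = -0.20
w = -0.60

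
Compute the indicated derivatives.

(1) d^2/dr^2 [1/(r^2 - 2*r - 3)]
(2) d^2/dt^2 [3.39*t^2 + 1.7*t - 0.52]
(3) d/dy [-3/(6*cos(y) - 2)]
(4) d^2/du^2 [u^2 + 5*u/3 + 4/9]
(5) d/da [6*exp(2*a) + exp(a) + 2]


(1) = 2*(r^2 - 2*r - 4*(r - 1)^2 - 3)/(-r^2 + 2*r + 3)^3
(2) = 6.78000000000000
(3) = -9*sin(y)/(2*(3*cos(y) - 1)^2)
(4) = 2
(5) = (12*exp(a) + 1)*exp(a)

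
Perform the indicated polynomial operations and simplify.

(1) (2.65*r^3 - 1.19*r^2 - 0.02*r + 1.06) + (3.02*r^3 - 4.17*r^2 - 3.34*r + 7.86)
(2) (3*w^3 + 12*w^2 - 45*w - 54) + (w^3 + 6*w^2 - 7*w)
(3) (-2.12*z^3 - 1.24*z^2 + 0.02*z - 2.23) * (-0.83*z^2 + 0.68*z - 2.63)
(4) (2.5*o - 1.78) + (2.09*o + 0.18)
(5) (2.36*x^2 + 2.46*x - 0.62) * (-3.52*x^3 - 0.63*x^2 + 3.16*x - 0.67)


(1) = 5.67*r^3 - 5.36*r^2 - 3.36*r + 8.92
(2) = 4*w^3 + 18*w^2 - 52*w - 54
(3) = 1.7596*z^5 - 0.4124*z^4 + 4.7158*z^3 + 5.1257*z^2 - 1.569*z + 5.8649
(4) = 4.59*o - 1.6
(5) = -8.3072*x^5 - 10.146*x^4 + 8.0902*x^3 + 6.583*x^2 - 3.6074*x + 0.4154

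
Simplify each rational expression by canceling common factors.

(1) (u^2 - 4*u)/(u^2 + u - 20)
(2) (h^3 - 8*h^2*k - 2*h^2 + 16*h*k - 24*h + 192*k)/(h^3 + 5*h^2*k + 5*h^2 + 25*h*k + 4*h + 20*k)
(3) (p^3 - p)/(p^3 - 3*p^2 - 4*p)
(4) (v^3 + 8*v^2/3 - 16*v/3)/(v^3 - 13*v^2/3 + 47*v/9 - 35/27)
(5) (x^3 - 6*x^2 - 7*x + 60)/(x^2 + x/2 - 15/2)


(1) = u/(u + 5)
(2) = (h^2 - 8*h*k - 6*h + 48*k)/(h^2 + 5*h*k + h + 5*k)
(3) = (p - 1)/(p - 4)
(4) = (27*v^3 + 72*v^2 - 144*v)/(27*v^3 - 117*v^2 + 141*v - 35)
(5) = (2*x^2 - 18*x + 40)/(2*x - 5)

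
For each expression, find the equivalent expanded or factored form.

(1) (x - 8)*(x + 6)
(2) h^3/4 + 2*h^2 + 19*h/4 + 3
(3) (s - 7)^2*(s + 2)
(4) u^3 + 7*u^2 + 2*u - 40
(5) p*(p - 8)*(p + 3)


(1) = x^2 - 2*x - 48
(2) = (h/4 + 1)*(h + 1)*(h + 3)
(3) = s^3 - 12*s^2 + 21*s + 98
(4) = (u - 2)*(u + 4)*(u + 5)
(5) = p^3 - 5*p^2 - 24*p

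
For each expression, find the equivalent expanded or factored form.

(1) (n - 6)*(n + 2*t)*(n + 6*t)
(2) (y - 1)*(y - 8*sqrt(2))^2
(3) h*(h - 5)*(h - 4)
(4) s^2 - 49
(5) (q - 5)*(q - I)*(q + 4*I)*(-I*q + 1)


(1) = n^3 + 8*n^2*t - 6*n^2 + 12*n*t^2 - 48*n*t - 72*t^2
(2) = y^3 - 16*sqrt(2)*y^2 - y^2 + 16*sqrt(2)*y + 128*y - 128
(3) = h^3 - 9*h^2 + 20*h
(4) = (s - 7)*(s + 7)
(5) = -I*q^4 + 4*q^3 + 5*I*q^3 - 20*q^2 - I*q^2 + 4*q + 5*I*q - 20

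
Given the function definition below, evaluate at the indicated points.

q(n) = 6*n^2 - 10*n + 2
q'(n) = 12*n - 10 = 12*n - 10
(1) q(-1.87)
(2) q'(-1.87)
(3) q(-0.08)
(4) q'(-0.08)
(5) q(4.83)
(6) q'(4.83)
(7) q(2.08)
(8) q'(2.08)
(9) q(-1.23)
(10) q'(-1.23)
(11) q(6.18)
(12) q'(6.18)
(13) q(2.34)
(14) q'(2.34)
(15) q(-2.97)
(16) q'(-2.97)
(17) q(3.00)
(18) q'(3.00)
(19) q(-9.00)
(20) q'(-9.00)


(1) = 41.68
(2) = -32.44
(3) = 2.84
(4) = -10.96
(5) = 93.67
(6) = 47.96
(7) = 7.16
(8) = 14.96
(9) = 23.38
(10) = -24.76
(11) = 169.35
(12) = 64.16
(13) = 11.45
(14) = 18.08
(15) = 84.63
(16) = -45.64
(17) = 26.00
(18) = 26.00
(19) = 578.00
(20) = -118.00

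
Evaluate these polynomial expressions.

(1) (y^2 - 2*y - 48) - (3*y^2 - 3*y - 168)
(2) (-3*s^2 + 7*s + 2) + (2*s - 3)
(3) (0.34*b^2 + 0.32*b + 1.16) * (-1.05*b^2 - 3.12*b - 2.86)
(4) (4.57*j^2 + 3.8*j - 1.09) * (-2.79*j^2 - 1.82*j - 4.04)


(1) = -2*y^2 + y + 120
(2) = -3*s^2 + 9*s - 1
(3) = -0.357*b^4 - 1.3968*b^3 - 3.1888*b^2 - 4.5344*b - 3.3176
(4) = -12.7503*j^4 - 18.9194*j^3 - 22.3377*j^2 - 13.3682*j + 4.4036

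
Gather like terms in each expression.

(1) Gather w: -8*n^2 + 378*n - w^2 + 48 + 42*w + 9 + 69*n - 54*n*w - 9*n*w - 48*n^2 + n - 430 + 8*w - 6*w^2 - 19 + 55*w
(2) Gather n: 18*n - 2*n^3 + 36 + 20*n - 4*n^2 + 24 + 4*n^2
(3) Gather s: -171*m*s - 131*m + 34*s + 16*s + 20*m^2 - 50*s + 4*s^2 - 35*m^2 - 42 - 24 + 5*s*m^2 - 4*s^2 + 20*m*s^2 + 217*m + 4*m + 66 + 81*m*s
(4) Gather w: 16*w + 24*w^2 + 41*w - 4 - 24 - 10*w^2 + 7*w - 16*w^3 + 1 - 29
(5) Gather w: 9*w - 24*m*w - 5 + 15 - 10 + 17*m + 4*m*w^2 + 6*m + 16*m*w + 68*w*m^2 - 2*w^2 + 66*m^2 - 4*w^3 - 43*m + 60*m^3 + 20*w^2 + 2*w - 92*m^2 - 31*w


(1) = -56*n^2 + 448*n - 7*w^2 + w*(105 - 63*n) - 392
(2) = -2*n^3 + 38*n + 60
(3) = -15*m^2 + 20*m*s^2 + 90*m + s*(5*m^2 - 90*m)
(4) = -16*w^3 + 14*w^2 + 64*w - 56
(5) = 60*m^3 - 26*m^2 - 20*m - 4*w^3 + w^2*(4*m + 18) + w*(68*m^2 - 8*m - 20)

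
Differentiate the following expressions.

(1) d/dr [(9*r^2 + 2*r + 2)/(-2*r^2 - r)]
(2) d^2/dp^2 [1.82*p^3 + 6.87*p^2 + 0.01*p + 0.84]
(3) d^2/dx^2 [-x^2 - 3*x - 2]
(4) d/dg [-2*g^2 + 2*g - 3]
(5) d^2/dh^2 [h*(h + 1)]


(1) = (-5*r^2 + 8*r + 2)/(r^2*(4*r^2 + 4*r + 1))
(2) = 10.92*p + 13.74
(3) = -2
(4) = 2 - 4*g
(5) = 2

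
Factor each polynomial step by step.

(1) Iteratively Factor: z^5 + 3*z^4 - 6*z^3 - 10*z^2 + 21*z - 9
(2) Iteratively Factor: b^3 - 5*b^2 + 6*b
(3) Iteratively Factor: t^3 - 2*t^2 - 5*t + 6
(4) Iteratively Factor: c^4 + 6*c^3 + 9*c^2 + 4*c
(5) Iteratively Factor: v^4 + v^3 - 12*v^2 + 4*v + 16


(1) = (z - 1)*(z^4 + 4*z^3 - 2*z^2 - 12*z + 9) = (z - 1)^2*(z^3 + 5*z^2 + 3*z - 9) = (z - 1)^3*(z^2 + 6*z + 9) = (z - 1)^3*(z + 3)*(z + 3)
(2) = (b)*(b^2 - 5*b + 6) = b*(b - 3)*(b - 2)
(3) = (t + 2)*(t^2 - 4*t + 3) = (t - 1)*(t + 2)*(t - 3)
(4) = (c)*(c^3 + 6*c^2 + 9*c + 4) = c*(c + 4)*(c^2 + 2*c + 1) = c*(c + 1)*(c + 4)*(c + 1)
(5) = (v + 1)*(v^3 - 12*v + 16) = (v - 2)*(v + 1)*(v^2 + 2*v - 8) = (v - 2)^2*(v + 1)*(v + 4)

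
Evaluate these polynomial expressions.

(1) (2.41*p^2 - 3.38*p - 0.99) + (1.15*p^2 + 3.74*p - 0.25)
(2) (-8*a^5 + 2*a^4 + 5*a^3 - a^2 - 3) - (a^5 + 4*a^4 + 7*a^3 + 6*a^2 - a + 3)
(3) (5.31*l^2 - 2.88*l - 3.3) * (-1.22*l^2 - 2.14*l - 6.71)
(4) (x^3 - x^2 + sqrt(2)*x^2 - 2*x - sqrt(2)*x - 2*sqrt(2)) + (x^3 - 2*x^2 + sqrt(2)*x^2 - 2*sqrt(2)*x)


(1) = 3.56*p^2 + 0.36*p - 1.24
(2) = -9*a^5 - 2*a^4 - 2*a^3 - 7*a^2 + a - 6
(3) = -6.4782*l^4 - 7.8498*l^3 - 25.4409*l^2 + 26.3868*l + 22.143
(4) = 2*x^3 - 3*x^2 + 2*sqrt(2)*x^2 - 3*sqrt(2)*x - 2*x - 2*sqrt(2)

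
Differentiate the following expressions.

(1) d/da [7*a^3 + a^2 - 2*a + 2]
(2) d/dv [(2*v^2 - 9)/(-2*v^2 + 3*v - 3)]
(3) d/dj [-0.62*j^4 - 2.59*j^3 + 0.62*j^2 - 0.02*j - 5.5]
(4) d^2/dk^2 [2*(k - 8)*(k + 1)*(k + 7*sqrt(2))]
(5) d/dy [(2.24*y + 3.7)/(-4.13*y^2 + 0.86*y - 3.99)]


(1) = 21*a^2 + 2*a - 2
(2) = 3*(2*v^2 - 16*v + 9)/(4*v^4 - 12*v^3 + 21*v^2 - 18*v + 9)
(3) = -2.48*j^3 - 7.77*j^2 + 1.24*j - 0.02
(4) = 12*k - 28 + 28*sqrt(2)
(5) = (9.2512*y^2 + 30.562*y - 12.1196)/(17.0569*y^4 - 7.1036*y^3 + 33.697*y^2 - 6.8628*y + 15.9201)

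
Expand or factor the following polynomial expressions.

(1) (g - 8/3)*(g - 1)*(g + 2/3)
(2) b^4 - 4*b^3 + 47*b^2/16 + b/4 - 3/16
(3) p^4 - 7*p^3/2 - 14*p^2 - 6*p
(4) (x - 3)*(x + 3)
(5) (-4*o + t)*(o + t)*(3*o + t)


(1) = g^3 - 3*g^2 + 2*g/9 + 16/9
(2) = (b - 3)*(b - 1)*(b - 1/4)*(b + 1/4)
(3) = p*(p - 6)*(p + 1/2)*(p + 2)
(4) = x^2 - 9
(5) = -12*o^3 - 13*o^2*t + t^3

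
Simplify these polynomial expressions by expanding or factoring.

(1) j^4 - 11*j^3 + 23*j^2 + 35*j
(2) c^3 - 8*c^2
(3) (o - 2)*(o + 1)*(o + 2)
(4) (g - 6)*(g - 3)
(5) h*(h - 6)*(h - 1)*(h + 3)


(1) = j*(j - 7)*(j - 5)*(j + 1)
(2) = c^2*(c - 8)
(3) = o^3 + o^2 - 4*o - 4
(4) = g^2 - 9*g + 18
(5) = h^4 - 4*h^3 - 15*h^2 + 18*h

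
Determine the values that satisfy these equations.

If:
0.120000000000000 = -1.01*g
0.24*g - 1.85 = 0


Then:
No Solution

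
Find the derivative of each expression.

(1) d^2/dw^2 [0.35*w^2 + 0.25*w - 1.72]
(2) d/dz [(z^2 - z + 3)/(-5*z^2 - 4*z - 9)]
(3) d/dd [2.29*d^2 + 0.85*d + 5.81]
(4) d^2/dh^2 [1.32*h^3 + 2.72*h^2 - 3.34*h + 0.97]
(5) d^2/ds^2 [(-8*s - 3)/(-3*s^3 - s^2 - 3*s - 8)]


(1) = 0.700000000000000
(2) = 3*(-3*z^2 + 4*z + 7)/(25*z^4 + 40*z^3 + 106*z^2 + 72*z + 81)
(3) = 4.58*d + 0.85
(4) = 7.92*h + 5.44
(5) = 2*((8*s + 3)*(9*s^2 + 2*s + 3)^2 - (72*s^2 + 16*s + (8*s + 3)*(9*s + 1) + 24)*(3*s^3 + s^2 + 3*s + 8))/(3*s^3 + s^2 + 3*s + 8)^3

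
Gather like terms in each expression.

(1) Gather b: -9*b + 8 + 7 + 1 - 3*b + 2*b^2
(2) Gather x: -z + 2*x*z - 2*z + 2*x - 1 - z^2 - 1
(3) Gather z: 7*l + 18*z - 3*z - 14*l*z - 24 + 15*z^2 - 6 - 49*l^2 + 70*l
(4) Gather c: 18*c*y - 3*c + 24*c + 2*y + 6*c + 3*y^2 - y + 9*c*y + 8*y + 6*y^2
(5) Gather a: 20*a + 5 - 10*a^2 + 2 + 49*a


(1) = 2*b^2 - 12*b + 16
(2) = x*(2*z + 2) - z^2 - 3*z - 2
(3) = -49*l^2 + 77*l + 15*z^2 + z*(15 - 14*l) - 30
(4) = c*(27*y + 27) + 9*y^2 + 9*y
(5) = -10*a^2 + 69*a + 7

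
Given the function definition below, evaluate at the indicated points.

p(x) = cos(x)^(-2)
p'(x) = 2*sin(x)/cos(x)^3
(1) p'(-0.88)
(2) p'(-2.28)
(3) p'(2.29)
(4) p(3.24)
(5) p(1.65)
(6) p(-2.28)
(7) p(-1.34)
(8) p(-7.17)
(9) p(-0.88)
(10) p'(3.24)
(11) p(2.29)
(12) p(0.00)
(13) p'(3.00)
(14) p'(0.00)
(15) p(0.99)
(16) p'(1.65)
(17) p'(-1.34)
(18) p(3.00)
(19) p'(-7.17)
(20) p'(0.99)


(1) = -5.96
(2) = 5.50
(3) = -5.26
(4) = 1.01
(5) = 159.74
(6) = 2.36
(7) = 19.11
(8) = 2.50
(9) = 2.46
(10) = 0.20
(11) = 2.30
(12) = 1.00
(13) = -0.29
(14) = 0.00
(15) = 3.32
(16) = -4025.25
(17) = -162.65
(18) = 1.02
(19) = -6.14
(20) = 10.12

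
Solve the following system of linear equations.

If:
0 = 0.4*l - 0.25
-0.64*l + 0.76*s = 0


Then:
l = 0.62
s = 0.53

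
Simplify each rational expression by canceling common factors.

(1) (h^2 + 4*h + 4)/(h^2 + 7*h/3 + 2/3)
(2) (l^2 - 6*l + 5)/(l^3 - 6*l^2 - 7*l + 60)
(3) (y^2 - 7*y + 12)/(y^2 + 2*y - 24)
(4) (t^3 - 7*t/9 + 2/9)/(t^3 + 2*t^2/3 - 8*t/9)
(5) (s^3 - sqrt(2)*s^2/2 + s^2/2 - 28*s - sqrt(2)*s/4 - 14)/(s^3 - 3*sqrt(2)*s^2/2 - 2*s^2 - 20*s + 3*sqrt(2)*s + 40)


(1) = (3*h + 6)/(3*h + 1)
(2) = (l - 1)/(l^2 - l - 12)
(3) = (y - 3)/(y + 6)
(4) = (3*t^2 + 2*t - 1)/(3*t^2 + 4*t)
(5) = (8*s^2 + s*(4 + 28*sqrt(2)) + 14*sqrt(2))/(8*s^2 + s*(-16 + 20*sqrt(2)) - 40*sqrt(2))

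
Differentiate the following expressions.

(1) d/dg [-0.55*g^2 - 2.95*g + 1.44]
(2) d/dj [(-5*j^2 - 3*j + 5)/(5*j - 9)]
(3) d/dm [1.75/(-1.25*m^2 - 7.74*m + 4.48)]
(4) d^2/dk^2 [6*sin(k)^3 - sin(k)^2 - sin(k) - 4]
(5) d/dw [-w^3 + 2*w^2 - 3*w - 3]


(1) = -1.1*g - 2.95
(2) = (-25*j^2 + 90*j + 2)/(25*j^2 - 90*j + 81)
(3) = (4.375*m + 13.545)/(1.25*m^2 + 7.74*m - 4.48)^2
(4) = -54*sin(k)^3 + 4*sin(k)^2 + 37*sin(k) - 2
(5) = -3*w^2 + 4*w - 3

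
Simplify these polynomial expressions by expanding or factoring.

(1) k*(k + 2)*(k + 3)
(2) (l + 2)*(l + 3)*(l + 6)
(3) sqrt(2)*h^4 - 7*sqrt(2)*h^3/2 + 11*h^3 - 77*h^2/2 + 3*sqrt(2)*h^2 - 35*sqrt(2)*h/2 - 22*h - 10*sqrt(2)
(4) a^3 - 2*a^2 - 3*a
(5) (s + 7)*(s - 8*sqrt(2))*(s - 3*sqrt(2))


(1) = k^3 + 5*k^2 + 6*k
(2) = l^3 + 11*l^2 + 36*l + 36
(3) = (h - 4)*(h + sqrt(2)/2)*(h + 5*sqrt(2))*(sqrt(2)*h + sqrt(2)/2)
(4) = a*(a - 3)*(a + 1)
(5) = s^3 - 11*sqrt(2)*s^2 + 7*s^2 - 77*sqrt(2)*s + 48*s + 336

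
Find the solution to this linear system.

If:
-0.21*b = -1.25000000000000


Then:
b = 5.95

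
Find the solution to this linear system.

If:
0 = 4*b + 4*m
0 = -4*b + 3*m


Then:
b = 0
m = 0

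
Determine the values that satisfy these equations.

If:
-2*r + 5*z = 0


Then:
r = 5*z/2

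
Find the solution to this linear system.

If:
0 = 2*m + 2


Then:
m = -1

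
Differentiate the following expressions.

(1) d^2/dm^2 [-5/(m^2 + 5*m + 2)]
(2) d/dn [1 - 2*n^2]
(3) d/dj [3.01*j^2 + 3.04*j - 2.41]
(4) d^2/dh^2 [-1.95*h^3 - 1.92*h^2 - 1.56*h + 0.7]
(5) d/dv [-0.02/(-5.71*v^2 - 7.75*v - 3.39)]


(1) = 10*(m^2 + 5*m - (2*m + 5)^2 + 2)/(m^2 + 5*m + 2)^3
(2) = -4*n
(3) = 6.02*j + 3.04
(4) = -11.7*h - 3.84
(5) = (-0.2284*v - 0.155)/(5.71*v^2 + 7.75*v + 3.39)^2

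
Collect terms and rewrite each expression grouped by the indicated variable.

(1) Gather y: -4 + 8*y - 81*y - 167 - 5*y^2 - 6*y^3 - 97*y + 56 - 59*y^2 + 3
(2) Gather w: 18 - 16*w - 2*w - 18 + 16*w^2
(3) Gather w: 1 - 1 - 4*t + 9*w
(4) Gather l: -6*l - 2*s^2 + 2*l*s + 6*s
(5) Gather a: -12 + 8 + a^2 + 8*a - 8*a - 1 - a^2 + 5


(1) = -6*y^3 - 64*y^2 - 170*y - 112
(2) = 16*w^2 - 18*w
(3) = -4*t + 9*w
(4) = l*(2*s - 6) - 2*s^2 + 6*s
(5) = 0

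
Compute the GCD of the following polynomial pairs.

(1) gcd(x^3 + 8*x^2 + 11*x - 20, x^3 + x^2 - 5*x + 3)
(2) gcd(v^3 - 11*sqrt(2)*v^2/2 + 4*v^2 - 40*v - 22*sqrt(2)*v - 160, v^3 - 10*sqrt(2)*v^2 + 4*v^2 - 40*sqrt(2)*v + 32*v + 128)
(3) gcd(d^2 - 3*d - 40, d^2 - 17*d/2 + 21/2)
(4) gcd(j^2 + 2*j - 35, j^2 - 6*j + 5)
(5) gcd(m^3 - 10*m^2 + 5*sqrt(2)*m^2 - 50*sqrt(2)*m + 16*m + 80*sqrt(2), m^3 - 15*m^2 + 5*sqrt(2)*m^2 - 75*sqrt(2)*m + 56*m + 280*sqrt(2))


(1) = x - 1
(2) = v^2 + v*(4 - 8*sqrt(2)) - 32*sqrt(2)
(3) = gcd((d - 8)*(d + 5), (d - 7)*(d - 3/2)) = 1
(4) = gcd((j - 5)*(j + 7), (j - 5)*(j - 1)) = j - 5
(5) = m^2 + m*(-8 + 5*sqrt(2)) - 40*sqrt(2)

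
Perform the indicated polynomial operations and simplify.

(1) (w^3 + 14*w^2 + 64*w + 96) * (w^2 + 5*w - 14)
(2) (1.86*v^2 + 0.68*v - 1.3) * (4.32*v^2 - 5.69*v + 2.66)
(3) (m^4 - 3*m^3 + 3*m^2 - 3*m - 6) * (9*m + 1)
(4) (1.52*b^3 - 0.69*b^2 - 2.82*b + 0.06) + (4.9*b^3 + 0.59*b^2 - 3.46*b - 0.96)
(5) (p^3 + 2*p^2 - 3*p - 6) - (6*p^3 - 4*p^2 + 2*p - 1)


(1) = w^5 + 19*w^4 + 120*w^3 + 220*w^2 - 416*w - 1344
(2) = 8.0352*v^4 - 7.6458*v^3 - 4.5376*v^2 + 9.2058*v - 3.458
(3) = 9*m^5 - 26*m^4 + 24*m^3 - 24*m^2 - 57*m - 6
(4) = 6.42*b^3 - 0.1*b^2 - 6.28*b - 0.9
(5) = -5*p^3 + 6*p^2 - 5*p - 5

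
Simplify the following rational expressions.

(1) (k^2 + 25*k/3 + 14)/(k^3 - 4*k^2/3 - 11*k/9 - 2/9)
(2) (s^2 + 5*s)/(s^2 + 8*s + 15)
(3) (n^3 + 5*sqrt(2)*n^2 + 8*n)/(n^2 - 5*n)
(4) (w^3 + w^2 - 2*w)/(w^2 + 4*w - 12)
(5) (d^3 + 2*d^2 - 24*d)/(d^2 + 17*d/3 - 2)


(1) = (9*k^2 + 75*k + 126)/(9*k^3 - 12*k^2 - 11*k - 2)
(2) = s/(s + 3)
(3) = (n^2 + 5*sqrt(2)*n + 8)/(n - 5)
(4) = (w^3 + w^2 - 2*w)/(w^2 + 4*w - 12)
(5) = (3*d^2 - 12*d)/(3*d - 1)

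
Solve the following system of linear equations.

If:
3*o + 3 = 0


Then:
o = -1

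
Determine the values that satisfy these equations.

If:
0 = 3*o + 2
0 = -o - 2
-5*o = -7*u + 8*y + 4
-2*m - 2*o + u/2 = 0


Then:
No Solution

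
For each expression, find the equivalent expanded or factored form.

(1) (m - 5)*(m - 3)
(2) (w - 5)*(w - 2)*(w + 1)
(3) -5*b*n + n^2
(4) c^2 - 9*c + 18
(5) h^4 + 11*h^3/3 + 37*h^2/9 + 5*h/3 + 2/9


(1) = m^2 - 8*m + 15
(2) = w^3 - 6*w^2 + 3*w + 10
(3) = n*(-5*b + n)
(4) = (c - 6)*(c - 3)
(5) = (h + 1/3)^2*(h + 1)*(h + 2)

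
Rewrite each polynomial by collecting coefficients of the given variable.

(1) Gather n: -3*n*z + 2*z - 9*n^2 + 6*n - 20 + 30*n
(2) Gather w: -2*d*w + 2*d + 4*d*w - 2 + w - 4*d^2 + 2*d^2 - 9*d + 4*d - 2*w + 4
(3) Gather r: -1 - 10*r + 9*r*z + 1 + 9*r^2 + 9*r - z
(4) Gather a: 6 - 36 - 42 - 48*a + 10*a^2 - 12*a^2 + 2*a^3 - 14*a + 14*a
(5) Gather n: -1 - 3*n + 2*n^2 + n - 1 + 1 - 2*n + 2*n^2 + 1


(1) = -9*n^2 + n*(36 - 3*z) + 2*z - 20
(2) = -2*d^2 - 3*d + w*(2*d - 1) + 2
(3) = 9*r^2 + r*(9*z - 1) - z
(4) = 2*a^3 - 2*a^2 - 48*a - 72
(5) = 4*n^2 - 4*n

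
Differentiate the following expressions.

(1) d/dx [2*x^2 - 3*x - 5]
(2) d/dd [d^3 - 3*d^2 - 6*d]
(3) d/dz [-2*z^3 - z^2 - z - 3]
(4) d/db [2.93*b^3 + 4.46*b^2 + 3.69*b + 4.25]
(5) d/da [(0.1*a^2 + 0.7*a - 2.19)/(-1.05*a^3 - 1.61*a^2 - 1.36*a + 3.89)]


(1) = 4*x - 3
(2) = 3*d^2 - 6*d - 6
(3) = -6*z^2 - 2*z - 1
(4) = 8.79*b^2 + 8.92*b + 3.69
(5) = (0.105*a^4 + 1.47*a^3 - 5.9075*a^2 - 6.2738*a - 0.2554)/(1.1025*a^6 + 3.381*a^5 + 5.4481*a^4 - 3.7898*a^3 - 10.6762*a^2 - 10.5808*a + 15.1321)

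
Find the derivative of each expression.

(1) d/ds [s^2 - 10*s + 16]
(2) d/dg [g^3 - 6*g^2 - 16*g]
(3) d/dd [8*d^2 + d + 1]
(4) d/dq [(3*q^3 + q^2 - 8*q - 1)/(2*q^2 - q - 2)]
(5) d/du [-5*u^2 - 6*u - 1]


(1) = 2*s - 10
(2) = 3*g^2 - 12*g - 16
(3) = 16*d + 1
(4) = 3*(2*q^4 - 2*q^3 - q^2 + 5)/(4*q^4 - 4*q^3 - 7*q^2 + 4*q + 4)
(5) = -10*u - 6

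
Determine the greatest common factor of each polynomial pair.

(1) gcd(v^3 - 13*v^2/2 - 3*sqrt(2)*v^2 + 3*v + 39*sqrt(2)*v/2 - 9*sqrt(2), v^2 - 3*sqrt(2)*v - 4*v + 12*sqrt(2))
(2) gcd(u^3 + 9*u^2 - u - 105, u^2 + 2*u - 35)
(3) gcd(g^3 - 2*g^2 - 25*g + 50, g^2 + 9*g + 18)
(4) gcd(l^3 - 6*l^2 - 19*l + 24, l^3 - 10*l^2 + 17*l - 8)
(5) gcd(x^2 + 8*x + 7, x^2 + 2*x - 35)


(1) = v - 3*sqrt(2)
(2) = gcd((u - 3)*(u + 5)*(u + 7), (u - 5)*(u + 7)) = u + 7
(3) = 1
(4) = gcd((l - 8)*(l - 1)*(l + 3), (l - 8)*(l - 1)^2) = l^2 - 9*l + 8
(5) = gcd((x + 1)*(x + 7), (x - 5)*(x + 7)) = x + 7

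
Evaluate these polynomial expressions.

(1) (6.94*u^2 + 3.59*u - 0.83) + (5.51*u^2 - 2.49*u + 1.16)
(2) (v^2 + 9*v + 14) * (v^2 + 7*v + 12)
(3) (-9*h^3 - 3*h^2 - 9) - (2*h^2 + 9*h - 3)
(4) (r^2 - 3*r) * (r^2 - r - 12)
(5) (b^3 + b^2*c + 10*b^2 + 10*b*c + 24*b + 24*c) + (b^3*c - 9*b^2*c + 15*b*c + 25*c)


(1) = 12.45*u^2 + 1.1*u + 0.33
(2) = v^4 + 16*v^3 + 89*v^2 + 206*v + 168
(3) = -9*h^3 - 5*h^2 - 9*h - 6
(4) = r^4 - 4*r^3 - 9*r^2 + 36*r
(5) = b^3*c + b^3 - 8*b^2*c + 10*b^2 + 25*b*c + 24*b + 49*c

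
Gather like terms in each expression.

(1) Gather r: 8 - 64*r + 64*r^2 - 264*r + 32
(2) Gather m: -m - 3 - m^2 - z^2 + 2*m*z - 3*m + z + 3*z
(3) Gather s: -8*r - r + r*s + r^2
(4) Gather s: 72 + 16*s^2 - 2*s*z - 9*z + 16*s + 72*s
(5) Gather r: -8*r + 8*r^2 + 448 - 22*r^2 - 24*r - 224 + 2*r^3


(1) = 64*r^2 - 328*r + 40
(2) = -m^2 + m*(2*z - 4) - z^2 + 4*z - 3
(3) = r^2 + r*s - 9*r
(4) = 16*s^2 + s*(88 - 2*z) - 9*z + 72
(5) = 2*r^3 - 14*r^2 - 32*r + 224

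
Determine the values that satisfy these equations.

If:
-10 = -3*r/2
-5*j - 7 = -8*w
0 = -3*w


Then:
j = -7/5
r = 20/3
w = 0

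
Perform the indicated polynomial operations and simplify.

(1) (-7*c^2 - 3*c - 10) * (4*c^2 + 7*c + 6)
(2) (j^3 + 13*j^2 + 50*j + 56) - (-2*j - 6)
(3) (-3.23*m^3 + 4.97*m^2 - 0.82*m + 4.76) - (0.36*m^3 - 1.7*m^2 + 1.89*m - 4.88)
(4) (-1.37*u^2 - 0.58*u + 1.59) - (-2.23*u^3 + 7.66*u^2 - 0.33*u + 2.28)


(1) = -28*c^4 - 61*c^3 - 103*c^2 - 88*c - 60
(2) = j^3 + 13*j^2 + 52*j + 62
(3) = -3.59*m^3 + 6.67*m^2 - 2.71*m + 9.64
(4) = 2.23*u^3 - 9.03*u^2 - 0.25*u - 0.69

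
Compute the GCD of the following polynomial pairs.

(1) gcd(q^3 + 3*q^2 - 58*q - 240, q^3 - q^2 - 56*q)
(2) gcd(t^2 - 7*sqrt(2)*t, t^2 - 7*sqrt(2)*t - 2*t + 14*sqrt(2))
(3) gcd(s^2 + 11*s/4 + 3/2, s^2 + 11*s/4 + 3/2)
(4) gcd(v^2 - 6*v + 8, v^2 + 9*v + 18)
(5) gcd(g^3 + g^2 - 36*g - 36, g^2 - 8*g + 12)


(1) = gcd((q - 8)*(q + 5)*(q + 6), q*(q - 8)*(q + 7)) = q - 8
(2) = gcd(t*(t - 7*sqrt(2)), (t - 2)*(t - 7*sqrt(2))) = t - 7*sqrt(2)
(3) = gcd((s + 3/4)*(s + 2), (s + 3/4)*(s + 2)) = s^2 + 11*s/4 + 3/2
(4) = gcd((v - 4)*(v - 2), (v + 3)*(v + 6)) = 1
(5) = g - 6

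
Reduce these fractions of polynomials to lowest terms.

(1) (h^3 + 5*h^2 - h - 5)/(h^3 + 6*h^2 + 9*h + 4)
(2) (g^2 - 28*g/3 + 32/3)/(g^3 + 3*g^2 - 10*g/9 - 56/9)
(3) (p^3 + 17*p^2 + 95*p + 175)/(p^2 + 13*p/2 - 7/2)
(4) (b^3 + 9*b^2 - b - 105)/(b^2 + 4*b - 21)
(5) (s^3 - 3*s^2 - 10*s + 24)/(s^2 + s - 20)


(1) = (h^2 + 4*h - 5)/(h^2 + 5*h + 4)
(2) = (3*g - 24)/(3*g^2 + 13*g + 14)
(3) = (2*p^2 + 20*p + 50)/(2*p - 1)
(4) = b + 5
(5) = (s^2 + s - 6)/(s + 5)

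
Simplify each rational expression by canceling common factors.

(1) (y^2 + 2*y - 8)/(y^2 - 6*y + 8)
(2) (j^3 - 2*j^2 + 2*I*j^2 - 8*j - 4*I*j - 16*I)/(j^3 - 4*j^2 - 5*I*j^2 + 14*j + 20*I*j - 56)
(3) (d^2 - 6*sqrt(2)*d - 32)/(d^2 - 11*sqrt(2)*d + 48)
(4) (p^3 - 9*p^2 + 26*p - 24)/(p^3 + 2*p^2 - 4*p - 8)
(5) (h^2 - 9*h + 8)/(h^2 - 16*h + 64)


(1) = (y + 4)/(y - 4)
(2) = (j + 2)/(j - 7*I)
(3) = (d + 2*sqrt(2))/(d - 3*sqrt(2))
(4) = (p^2 - 7*p + 12)/(p^2 + 4*p + 4)
(5) = (h - 1)/(h - 8)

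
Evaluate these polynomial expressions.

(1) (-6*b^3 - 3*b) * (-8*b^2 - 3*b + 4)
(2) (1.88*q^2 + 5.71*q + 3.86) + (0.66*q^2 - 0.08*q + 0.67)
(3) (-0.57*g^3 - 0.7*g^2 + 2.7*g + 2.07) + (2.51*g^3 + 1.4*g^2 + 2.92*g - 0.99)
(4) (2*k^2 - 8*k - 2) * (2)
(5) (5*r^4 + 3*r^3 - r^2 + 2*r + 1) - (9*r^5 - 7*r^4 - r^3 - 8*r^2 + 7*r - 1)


(1) = 48*b^5 + 18*b^4 + 9*b^2 - 12*b
(2) = 2.54*q^2 + 5.63*q + 4.53
(3) = 1.94*g^3 + 0.7*g^2 + 5.62*g + 1.08
(4) = 4*k^2 - 16*k - 4
(5) = -9*r^5 + 12*r^4 + 4*r^3 + 7*r^2 - 5*r + 2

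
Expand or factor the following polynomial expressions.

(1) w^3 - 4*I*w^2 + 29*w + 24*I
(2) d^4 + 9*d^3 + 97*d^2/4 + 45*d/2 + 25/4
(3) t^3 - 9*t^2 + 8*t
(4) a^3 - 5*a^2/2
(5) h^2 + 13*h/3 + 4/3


(1) = (w - 8*I)*(w + I)*(w + 3*I)
(2) = (d + 1/2)*(d + 1)*(d + 5/2)*(d + 5)
(3) = t*(t - 8)*(t - 1)
(4) = a^2*(a - 5/2)
(5) = (h + 1/3)*(h + 4)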